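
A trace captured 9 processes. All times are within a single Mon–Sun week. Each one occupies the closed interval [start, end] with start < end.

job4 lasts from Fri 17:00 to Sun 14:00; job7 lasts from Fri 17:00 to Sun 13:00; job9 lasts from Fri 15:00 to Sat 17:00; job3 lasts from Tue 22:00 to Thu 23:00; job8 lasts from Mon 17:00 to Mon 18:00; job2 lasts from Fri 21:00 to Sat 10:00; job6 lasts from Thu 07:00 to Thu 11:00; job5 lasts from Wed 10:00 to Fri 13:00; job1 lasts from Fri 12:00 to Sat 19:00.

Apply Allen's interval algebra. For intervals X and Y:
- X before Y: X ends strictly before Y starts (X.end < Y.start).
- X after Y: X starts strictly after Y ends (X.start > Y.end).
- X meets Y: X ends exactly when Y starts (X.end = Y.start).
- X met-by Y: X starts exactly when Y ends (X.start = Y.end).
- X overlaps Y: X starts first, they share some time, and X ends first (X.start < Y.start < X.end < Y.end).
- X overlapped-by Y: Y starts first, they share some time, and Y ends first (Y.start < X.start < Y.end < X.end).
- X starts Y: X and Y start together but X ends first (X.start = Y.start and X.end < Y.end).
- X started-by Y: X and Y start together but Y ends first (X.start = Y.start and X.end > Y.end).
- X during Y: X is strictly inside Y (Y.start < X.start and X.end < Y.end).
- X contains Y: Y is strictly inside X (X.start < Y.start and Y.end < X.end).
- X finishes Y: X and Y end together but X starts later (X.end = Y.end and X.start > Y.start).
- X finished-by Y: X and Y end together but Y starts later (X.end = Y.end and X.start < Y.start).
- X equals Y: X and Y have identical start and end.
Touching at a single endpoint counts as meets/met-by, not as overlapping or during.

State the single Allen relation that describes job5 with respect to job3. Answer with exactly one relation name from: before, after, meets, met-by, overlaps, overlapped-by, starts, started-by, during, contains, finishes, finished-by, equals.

overlapped-by

job5 = [Wed 10:00, Fri 13:00]; job3 = [Tue 22:00, Thu 23:00].
Compare endpoints: job5.start > job3.start, job5.start < job3.end, job5.end > job3.start, job5.end > job3.end.
That pattern is 'overlapped-by'.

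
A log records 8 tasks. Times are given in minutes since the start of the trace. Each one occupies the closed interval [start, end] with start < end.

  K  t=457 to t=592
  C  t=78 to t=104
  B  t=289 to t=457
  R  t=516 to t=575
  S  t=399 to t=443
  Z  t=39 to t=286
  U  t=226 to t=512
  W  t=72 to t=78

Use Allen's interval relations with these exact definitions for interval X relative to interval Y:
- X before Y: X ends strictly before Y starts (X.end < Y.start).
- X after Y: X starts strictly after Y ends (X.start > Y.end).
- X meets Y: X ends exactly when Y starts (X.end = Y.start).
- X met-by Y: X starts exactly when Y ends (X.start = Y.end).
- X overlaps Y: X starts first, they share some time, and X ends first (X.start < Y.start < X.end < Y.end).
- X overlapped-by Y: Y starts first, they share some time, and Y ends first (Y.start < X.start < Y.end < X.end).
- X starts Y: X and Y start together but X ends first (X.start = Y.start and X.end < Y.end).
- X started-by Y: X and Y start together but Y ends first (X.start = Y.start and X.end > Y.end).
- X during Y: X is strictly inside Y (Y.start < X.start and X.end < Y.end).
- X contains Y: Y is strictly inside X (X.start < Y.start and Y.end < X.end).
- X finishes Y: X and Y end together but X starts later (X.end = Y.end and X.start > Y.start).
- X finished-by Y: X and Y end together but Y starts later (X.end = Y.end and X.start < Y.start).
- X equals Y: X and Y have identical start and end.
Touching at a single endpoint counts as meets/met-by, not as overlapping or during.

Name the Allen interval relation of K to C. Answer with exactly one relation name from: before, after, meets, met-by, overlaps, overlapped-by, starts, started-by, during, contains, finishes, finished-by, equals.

after

K = [t=457, t=592]; C = [t=78, t=104].
Compare endpoints: K.start > C.start, K.start > C.end, K.end > C.start, K.end > C.end.
That pattern is 'after'.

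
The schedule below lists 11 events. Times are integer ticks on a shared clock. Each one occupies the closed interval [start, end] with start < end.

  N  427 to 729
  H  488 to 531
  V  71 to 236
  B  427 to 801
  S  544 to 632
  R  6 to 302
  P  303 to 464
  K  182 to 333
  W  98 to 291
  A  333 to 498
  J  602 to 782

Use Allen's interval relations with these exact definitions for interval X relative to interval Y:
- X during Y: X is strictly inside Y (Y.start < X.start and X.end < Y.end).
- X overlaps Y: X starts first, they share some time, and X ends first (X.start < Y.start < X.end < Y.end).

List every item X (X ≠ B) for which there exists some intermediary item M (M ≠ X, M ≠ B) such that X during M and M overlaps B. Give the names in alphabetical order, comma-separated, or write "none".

Target B = [427, 801].
Intermediaries M with M overlaps B: A, P.
Via A — items with X during A: none.
Via P — items with X during P: none.
Union: none.

none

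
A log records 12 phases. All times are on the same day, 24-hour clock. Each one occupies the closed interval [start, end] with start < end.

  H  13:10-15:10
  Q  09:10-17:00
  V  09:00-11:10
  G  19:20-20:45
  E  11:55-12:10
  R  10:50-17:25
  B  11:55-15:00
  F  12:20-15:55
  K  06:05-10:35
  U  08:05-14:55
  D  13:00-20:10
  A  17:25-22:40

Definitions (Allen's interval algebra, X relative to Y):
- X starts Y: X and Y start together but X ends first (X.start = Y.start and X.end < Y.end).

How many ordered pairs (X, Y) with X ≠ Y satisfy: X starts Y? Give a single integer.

Checking all 132 ordered pairs for relation 'starts'; matching pairs in alphabetical order:
(E, B): E starts B ✓
Count: 1.

1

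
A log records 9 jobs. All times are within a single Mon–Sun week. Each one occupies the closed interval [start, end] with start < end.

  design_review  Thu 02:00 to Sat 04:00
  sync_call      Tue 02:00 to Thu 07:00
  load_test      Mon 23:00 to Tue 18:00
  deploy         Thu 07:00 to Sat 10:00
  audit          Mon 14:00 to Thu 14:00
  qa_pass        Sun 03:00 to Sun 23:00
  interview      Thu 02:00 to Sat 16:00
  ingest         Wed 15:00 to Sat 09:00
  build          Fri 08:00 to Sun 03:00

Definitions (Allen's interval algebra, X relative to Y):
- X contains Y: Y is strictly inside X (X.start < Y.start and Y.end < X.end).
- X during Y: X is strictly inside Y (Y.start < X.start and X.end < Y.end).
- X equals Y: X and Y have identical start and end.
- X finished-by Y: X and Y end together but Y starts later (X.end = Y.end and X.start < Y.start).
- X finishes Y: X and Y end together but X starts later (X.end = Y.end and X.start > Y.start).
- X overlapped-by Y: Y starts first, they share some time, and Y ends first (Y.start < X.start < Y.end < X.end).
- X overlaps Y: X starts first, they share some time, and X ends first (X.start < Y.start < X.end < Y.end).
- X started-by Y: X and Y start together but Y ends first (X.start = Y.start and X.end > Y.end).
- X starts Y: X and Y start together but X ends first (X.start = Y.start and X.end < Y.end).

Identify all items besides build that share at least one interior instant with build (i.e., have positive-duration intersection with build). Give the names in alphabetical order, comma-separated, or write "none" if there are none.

deploy, design_review, ingest, interview

Target build = [Fri 08:00, Sun 03:00].
audit [Mon 14:00, Thu 14:00] → before → no.
deploy [Thu 07:00, Sat 10:00] → overlaps → yes.
design_review [Thu 02:00, Sat 04:00] → overlaps → yes.
ingest [Wed 15:00, Sat 09:00] → overlaps → yes.
interview [Thu 02:00, Sat 16:00] → overlaps → yes.
load_test [Mon 23:00, Tue 18:00] → before → no.
qa_pass [Sun 03:00, Sun 23:00] → met-by → no.
sync_call [Tue 02:00, Thu 07:00] → before → no.
Result: deploy, design_review, ingest, interview.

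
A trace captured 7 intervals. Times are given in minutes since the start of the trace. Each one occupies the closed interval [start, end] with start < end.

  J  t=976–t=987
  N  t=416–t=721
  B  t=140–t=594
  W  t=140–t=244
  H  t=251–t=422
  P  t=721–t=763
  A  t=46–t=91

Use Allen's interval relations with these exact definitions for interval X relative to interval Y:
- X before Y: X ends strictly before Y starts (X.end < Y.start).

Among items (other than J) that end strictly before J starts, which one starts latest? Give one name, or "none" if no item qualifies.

P

Target J = [t=976, t=987].
A [t=46, t=91] → before → candidate.
B [t=140, t=594] → before → candidate.
H [t=251, t=422] → before → candidate.
N [t=416, t=721] → before → candidate.
P [t=721, t=763] → before → candidate.
W [t=140, t=244] → before → candidate.
Among candidates, latest start is t=721 → P.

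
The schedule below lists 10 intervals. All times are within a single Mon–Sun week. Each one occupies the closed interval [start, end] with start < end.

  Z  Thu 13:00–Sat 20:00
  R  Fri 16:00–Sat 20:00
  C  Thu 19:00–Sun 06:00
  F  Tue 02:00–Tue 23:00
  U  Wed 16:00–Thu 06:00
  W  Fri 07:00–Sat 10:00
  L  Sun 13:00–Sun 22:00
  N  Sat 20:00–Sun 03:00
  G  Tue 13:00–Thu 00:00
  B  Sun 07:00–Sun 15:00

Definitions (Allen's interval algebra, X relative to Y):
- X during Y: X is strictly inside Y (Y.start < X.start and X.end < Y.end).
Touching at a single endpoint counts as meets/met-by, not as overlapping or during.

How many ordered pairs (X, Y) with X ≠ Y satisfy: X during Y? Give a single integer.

Checking all 90 ordered pairs for relation 'during'; matching pairs in alphabetical order:
(N, C): N during C ✓
(R, C): R during C ✓
(W, C): W during C ✓
(W, Z): W during Z ✓
Count: 4.

4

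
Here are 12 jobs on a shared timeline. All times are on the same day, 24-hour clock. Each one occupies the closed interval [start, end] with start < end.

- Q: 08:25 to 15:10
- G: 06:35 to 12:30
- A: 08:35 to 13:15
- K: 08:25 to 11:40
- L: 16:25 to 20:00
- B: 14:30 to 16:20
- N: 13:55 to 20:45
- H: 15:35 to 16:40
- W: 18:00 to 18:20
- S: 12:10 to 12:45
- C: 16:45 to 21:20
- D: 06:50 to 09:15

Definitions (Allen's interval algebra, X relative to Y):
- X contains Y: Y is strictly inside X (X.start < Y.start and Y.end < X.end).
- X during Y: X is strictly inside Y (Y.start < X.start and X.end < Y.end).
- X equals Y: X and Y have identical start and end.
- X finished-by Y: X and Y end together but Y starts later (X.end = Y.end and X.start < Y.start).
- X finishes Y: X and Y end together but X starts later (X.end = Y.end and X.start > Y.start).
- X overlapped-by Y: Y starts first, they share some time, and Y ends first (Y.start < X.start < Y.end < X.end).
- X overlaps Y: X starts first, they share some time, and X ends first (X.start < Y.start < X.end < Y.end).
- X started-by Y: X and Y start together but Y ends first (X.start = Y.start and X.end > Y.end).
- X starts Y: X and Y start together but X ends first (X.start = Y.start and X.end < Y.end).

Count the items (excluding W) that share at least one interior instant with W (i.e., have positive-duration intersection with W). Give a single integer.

3

Target W = [18:00, 18:20].
A [08:35, 13:15] → before → no.
B [14:30, 16:20] → before → no.
C [16:45, 21:20] → contains → counts.
D [06:50, 09:15] → before → no.
G [06:35, 12:30] → before → no.
H [15:35, 16:40] → before → no.
K [08:25, 11:40] → before → no.
L [16:25, 20:00] → contains → counts.
N [13:55, 20:45] → contains → counts.
Q [08:25, 15:10] → before → no.
S [12:10, 12:45] → before → no.
Total: 3.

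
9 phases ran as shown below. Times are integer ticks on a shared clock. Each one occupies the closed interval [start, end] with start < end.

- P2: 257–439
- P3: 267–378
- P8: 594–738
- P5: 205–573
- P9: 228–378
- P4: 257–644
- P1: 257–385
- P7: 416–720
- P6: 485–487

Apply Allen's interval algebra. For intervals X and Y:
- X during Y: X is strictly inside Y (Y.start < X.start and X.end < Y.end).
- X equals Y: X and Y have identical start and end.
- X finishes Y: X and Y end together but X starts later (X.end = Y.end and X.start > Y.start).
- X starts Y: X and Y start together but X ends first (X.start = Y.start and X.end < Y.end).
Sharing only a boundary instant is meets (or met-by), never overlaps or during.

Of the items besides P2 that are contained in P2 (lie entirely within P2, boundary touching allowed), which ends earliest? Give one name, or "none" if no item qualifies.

Target P2 = [257, 439].
P1 [257, 385] → starts → candidate.
P3 [267, 378] → during → candidate.
P4 [257, 644] → started-by → excluded.
P5 [205, 573] → contains → excluded.
P6 [485, 487] → after → excluded.
P7 [416, 720] → overlapped-by → excluded.
P8 [594, 738] → after → excluded.
P9 [228, 378] → overlaps → excluded.
Among candidates, earliest end is 378 → P3.

P3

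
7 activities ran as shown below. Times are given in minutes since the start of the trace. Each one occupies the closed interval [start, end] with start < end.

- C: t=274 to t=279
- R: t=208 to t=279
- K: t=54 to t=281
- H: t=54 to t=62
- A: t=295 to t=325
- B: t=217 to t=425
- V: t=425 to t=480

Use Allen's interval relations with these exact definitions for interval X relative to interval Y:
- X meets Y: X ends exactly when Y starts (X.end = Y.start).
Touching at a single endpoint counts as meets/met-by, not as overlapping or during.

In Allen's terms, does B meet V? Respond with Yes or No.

B = [t=217, t=425], V = [t=425, t=480].
Actual relation of B to V: meets.
Asked whether 'meets' holds → Yes.

Yes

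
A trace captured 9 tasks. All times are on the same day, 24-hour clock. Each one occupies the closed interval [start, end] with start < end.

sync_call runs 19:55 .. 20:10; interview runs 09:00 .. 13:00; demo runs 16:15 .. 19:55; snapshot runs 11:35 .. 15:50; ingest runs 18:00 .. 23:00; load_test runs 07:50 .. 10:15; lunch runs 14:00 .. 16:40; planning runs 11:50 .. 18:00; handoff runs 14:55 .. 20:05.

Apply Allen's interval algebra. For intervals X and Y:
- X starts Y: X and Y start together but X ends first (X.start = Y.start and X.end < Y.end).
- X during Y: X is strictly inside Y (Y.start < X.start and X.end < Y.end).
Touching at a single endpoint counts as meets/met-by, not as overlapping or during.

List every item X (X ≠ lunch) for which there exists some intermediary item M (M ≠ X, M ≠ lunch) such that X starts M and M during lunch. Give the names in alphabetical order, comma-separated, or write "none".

none

Target lunch = [14:00, 16:40].
Intermediaries M with M during lunch: none.
Union: none.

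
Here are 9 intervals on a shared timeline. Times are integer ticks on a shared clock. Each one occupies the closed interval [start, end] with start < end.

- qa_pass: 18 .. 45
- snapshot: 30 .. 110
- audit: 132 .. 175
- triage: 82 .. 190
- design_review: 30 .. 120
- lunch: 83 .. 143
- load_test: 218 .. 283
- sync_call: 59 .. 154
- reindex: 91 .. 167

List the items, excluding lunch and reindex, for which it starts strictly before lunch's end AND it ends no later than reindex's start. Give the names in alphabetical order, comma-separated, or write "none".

Conditions: its start is strictly before lunch's end (X.start < 143) AND its end is no later than reindex's start (X.end <= 91).
audit: start 132 < 143? ✓; end 175 <= 91? ✗ → no.
design_review: start 30 < 143? ✓; end 120 <= 91? ✗ → no.
load_test: start 218 < 143? ✗; end 283 <= 91? ✗ → no.
qa_pass: start 18 < 143? ✓; end 45 <= 91? ✓ → yes.
snapshot: start 30 < 143? ✓; end 110 <= 91? ✗ → no.
sync_call: start 59 < 143? ✓; end 154 <= 91? ✗ → no.
triage: start 82 < 143? ✓; end 190 <= 91? ✗ → no.
Result: qa_pass.

qa_pass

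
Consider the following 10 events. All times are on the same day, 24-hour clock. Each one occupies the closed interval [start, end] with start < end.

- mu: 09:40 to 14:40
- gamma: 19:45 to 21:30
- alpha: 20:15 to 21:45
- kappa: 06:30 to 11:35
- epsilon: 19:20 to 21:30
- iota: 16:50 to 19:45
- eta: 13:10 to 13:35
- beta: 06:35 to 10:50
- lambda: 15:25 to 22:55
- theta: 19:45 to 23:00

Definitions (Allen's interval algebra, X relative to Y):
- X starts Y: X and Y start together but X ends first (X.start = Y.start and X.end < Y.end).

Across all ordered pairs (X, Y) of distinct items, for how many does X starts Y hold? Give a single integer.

Checking all 90 ordered pairs for relation 'starts'; matching pairs in alphabetical order:
(gamma, theta): gamma starts theta ✓
Count: 1.

1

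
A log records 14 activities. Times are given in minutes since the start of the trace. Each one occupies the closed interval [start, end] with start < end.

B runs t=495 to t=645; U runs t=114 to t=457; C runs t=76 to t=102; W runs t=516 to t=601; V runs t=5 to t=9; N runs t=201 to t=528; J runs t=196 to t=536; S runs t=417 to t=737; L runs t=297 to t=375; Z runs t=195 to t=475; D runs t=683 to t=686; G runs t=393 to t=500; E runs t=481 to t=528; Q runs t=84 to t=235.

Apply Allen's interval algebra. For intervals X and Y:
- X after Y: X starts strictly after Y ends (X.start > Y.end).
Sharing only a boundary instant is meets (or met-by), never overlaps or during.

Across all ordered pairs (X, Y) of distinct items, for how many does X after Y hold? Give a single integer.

52

Checking all 182 ordered pairs for relation 'after'; matching pairs in alphabetical order:
(B, C): B after C ✓
(B, L): B after L ✓
(B, Q): B after Q ✓
(B, U): B after U ✓
(B, V): B after V ✓
(B, Z): B after Z ✓
(C, V): C after V ✓
(D, B): D after B ✓
(D, C): D after C ✓
(D, E): D after E ✓
(D, G): D after G ✓
(D, J): D after J ✓
(D, L): D after L ✓
(D, N): D after N ✓
(D, Q): D after Q ✓
(D, U): D after U ✓
(D, V): D after V ✓
(D, W): D after W ✓
(D, Z): D after Z ✓
(E, C): E after C ✓
(E, L): E after L ✓
(E, Q): E after Q ✓
(E, U): E after U ✓
(E, V): E after V ✓
... plus 28 further pairs not listed.
Count: 52.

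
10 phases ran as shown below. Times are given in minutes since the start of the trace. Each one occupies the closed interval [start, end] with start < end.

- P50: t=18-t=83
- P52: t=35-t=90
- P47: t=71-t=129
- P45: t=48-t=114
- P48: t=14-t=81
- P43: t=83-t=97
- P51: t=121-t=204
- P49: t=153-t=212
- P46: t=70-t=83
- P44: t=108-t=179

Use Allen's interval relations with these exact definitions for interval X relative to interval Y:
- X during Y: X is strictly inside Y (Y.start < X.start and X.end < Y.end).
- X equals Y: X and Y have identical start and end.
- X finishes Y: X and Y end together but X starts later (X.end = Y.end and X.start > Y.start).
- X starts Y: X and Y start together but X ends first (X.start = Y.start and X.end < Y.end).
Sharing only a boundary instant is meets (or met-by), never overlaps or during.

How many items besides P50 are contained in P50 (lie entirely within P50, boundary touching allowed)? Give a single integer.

1

Target P50 = [t=18, t=83].
P43 [t=83, t=97] → met-by → no.
P44 [t=108, t=179] → after → no.
P45 [t=48, t=114] → overlapped-by → no.
P46 [t=70, t=83] → finishes → counts.
P47 [t=71, t=129] → overlapped-by → no.
P48 [t=14, t=81] → overlaps → no.
P49 [t=153, t=212] → after → no.
P51 [t=121, t=204] → after → no.
P52 [t=35, t=90] → overlapped-by → no.
Total: 1.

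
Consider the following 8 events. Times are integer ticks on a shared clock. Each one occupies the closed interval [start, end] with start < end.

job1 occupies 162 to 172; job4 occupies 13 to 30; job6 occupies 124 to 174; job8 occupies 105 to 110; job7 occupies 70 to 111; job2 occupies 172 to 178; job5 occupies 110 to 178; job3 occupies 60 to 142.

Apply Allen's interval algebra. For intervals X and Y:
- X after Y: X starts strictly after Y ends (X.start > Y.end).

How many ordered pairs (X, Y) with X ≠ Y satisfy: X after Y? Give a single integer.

Checking all 56 ordered pairs for relation 'after'; matching pairs in alphabetical order:
(job1, job3): job1 after job3 ✓
(job1, job4): job1 after job4 ✓
(job1, job7): job1 after job7 ✓
(job1, job8): job1 after job8 ✓
(job2, job3): job2 after job3 ✓
(job2, job4): job2 after job4 ✓
(job2, job7): job2 after job7 ✓
(job2, job8): job2 after job8 ✓
(job3, job4): job3 after job4 ✓
(job5, job4): job5 after job4 ✓
(job6, job4): job6 after job4 ✓
(job6, job7): job6 after job7 ✓
(job6, job8): job6 after job8 ✓
(job7, job4): job7 after job4 ✓
(job8, job4): job8 after job4 ✓
Count: 15.

15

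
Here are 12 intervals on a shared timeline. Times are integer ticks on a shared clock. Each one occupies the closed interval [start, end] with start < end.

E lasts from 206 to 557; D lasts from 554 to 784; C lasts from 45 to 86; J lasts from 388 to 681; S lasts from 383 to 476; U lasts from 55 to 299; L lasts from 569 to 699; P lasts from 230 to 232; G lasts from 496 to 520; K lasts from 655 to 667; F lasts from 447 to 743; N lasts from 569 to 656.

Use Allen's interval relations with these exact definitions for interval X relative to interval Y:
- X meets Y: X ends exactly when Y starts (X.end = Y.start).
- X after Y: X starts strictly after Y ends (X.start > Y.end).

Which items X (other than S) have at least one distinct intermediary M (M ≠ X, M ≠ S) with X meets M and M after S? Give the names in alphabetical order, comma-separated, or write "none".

Target S = [383, 476].
Intermediaries M with M after S: D, G, K, L, N.
Via D — items with X meets D: none.
Via G — items with X meets G: none.
Via K — items with X meets K: none.
Via L — items with X meets L: none.
Via N — items with X meets N: none.
Union: none.

none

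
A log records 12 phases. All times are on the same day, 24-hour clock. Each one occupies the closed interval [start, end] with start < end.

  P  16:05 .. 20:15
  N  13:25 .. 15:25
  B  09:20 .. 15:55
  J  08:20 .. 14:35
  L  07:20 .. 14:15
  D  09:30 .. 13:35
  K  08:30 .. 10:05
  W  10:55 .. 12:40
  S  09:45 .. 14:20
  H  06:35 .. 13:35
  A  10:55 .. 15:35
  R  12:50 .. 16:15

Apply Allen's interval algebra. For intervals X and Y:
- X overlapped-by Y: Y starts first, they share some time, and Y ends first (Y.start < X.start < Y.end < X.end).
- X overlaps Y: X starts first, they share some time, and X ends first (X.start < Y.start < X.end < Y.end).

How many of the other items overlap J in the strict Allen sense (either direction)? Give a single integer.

Target J = [08:20, 14:35].
A [10:55, 15:35] → overlapped-by → counts.
B [09:20, 15:55] → overlapped-by → counts.
D [09:30, 13:35] → during → no.
H [06:35, 13:35] → overlaps → counts.
K [08:30, 10:05] → during → no.
L [07:20, 14:15] → overlaps → counts.
N [13:25, 15:25] → overlapped-by → counts.
P [16:05, 20:15] → after → no.
R [12:50, 16:15] → overlapped-by → counts.
S [09:45, 14:20] → during → no.
W [10:55, 12:40] → during → no.
Total: 6.

6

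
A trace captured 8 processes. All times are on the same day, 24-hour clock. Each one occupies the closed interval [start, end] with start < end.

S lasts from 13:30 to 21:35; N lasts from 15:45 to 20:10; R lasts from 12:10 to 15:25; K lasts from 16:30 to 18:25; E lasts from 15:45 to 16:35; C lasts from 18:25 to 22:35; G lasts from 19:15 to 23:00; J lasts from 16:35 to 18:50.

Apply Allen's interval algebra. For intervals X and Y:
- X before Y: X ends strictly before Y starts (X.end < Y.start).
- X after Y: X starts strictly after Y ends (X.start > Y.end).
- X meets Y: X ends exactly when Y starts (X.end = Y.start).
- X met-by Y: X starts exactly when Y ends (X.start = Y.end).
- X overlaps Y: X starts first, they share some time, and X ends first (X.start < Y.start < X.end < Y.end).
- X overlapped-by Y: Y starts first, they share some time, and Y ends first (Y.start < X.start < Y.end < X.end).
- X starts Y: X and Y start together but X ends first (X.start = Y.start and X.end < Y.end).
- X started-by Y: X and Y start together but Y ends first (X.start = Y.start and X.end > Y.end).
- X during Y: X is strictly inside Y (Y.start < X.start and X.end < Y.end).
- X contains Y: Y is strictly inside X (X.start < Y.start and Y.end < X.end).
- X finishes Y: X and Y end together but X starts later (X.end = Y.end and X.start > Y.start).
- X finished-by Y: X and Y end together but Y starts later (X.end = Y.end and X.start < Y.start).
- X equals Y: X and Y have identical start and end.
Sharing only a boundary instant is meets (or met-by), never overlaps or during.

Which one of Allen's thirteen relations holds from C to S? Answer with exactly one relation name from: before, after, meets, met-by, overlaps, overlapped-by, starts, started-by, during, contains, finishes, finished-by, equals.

overlapped-by

C = [18:25, 22:35]; S = [13:30, 21:35].
Compare endpoints: C.start > S.start, C.start < S.end, C.end > S.start, C.end > S.end.
That pattern is 'overlapped-by'.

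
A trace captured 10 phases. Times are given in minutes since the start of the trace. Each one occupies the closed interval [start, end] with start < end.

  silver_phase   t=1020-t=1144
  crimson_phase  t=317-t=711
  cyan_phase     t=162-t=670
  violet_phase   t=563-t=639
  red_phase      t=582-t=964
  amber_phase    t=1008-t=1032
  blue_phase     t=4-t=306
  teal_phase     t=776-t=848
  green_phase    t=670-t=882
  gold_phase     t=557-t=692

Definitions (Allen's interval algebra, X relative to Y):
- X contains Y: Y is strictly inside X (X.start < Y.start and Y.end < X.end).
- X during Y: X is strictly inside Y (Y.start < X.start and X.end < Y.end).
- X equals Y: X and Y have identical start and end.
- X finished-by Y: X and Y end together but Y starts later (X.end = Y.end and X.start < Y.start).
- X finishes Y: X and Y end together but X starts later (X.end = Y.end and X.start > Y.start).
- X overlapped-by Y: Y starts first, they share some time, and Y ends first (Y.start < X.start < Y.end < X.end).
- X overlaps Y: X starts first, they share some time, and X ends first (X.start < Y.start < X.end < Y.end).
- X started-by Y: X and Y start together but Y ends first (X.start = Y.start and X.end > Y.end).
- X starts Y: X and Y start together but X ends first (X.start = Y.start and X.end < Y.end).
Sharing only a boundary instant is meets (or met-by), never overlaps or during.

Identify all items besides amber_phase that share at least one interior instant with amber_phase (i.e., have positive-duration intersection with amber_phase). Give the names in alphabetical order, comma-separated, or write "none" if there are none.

Target amber_phase = [t=1008, t=1032].
blue_phase [t=4, t=306] → before → no.
crimson_phase [t=317, t=711] → before → no.
cyan_phase [t=162, t=670] → before → no.
gold_phase [t=557, t=692] → before → no.
green_phase [t=670, t=882] → before → no.
red_phase [t=582, t=964] → before → no.
silver_phase [t=1020, t=1144] → overlapped-by → yes.
teal_phase [t=776, t=848] → before → no.
violet_phase [t=563, t=639] → before → no.
Result: silver_phase.

silver_phase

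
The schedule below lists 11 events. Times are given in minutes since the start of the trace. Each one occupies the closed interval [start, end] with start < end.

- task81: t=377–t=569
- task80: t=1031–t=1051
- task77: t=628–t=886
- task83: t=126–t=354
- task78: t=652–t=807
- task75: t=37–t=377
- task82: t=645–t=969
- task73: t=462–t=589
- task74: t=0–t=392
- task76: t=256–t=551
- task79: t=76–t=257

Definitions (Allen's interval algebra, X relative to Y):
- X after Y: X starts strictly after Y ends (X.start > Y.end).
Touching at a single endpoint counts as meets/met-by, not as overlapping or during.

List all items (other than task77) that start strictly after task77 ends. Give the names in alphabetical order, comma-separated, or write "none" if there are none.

task80

Target task77 = [t=628, t=886].
task73 [t=462, t=589] → before → no.
task74 [t=0, t=392] → before → no.
task75 [t=37, t=377] → before → no.
task76 [t=256, t=551] → before → no.
task78 [t=652, t=807] → during → no.
task79 [t=76, t=257] → before → no.
task80 [t=1031, t=1051] → after → yes.
task81 [t=377, t=569] → before → no.
task82 [t=645, t=969] → overlapped-by → no.
task83 [t=126, t=354] → before → no.
Result: task80.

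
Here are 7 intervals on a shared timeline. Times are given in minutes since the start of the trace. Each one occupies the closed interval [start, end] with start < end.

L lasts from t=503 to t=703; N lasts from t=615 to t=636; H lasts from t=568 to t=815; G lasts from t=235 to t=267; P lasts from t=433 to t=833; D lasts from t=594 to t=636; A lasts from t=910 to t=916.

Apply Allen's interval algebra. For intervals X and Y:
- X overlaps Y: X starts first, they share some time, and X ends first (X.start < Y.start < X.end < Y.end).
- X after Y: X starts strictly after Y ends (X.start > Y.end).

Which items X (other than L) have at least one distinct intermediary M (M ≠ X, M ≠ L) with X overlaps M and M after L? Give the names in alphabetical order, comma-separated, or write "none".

Target L = [t=503, t=703].
Intermediaries M with M after L: A.
Via A — items with X overlaps A: none.
Union: none.

none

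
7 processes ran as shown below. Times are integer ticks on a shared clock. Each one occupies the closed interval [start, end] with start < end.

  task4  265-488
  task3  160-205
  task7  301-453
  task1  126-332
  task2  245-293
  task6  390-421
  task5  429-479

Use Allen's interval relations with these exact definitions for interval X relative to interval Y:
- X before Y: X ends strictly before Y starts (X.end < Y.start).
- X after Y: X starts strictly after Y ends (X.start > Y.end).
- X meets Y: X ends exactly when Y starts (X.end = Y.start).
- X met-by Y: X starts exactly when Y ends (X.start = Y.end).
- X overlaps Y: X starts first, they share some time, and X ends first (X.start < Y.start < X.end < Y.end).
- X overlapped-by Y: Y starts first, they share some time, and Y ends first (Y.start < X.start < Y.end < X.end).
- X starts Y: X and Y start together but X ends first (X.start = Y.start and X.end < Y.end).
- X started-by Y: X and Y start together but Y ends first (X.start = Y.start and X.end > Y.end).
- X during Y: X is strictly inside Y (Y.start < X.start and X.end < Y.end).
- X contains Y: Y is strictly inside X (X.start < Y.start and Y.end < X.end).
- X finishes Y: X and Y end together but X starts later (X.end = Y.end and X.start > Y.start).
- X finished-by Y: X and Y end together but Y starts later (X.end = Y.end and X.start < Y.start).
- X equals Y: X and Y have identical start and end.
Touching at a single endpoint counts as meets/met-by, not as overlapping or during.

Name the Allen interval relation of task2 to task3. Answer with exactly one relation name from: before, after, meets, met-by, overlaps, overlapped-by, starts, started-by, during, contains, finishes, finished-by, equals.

task2 = [245, 293]; task3 = [160, 205].
Compare endpoints: task2.start > task3.start, task2.start > task3.end, task2.end > task3.start, task2.end > task3.end.
That pattern is 'after'.

after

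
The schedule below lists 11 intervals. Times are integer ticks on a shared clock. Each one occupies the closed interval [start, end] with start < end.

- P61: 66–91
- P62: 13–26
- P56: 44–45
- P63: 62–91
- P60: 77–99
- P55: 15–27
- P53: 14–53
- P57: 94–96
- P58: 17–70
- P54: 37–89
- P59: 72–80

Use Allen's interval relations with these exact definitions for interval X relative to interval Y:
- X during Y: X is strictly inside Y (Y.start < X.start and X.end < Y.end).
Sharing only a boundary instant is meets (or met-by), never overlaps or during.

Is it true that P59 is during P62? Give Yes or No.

P59 = [72, 80], P62 = [13, 26].
Actual relation of P59 to P62: after.
Asked whether 'during' holds → No.

No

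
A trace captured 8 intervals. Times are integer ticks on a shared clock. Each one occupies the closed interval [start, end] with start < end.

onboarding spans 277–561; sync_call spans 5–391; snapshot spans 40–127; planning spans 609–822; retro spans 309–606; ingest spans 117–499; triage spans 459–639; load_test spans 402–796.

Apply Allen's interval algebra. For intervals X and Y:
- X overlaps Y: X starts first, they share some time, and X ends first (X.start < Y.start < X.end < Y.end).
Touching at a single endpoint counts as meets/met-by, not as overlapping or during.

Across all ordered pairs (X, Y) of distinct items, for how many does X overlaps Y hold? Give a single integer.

15

Checking all 56 ordered pairs for relation 'overlaps'; matching pairs in alphabetical order:
(ingest, load_test): ingest overlaps load_test ✓
(ingest, onboarding): ingest overlaps onboarding ✓
(ingest, retro): ingest overlaps retro ✓
(ingest, triage): ingest overlaps triage ✓
(load_test, planning): load_test overlaps planning ✓
(onboarding, load_test): onboarding overlaps load_test ✓
(onboarding, retro): onboarding overlaps retro ✓
(onboarding, triage): onboarding overlaps triage ✓
(retro, load_test): retro overlaps load_test ✓
(retro, triage): retro overlaps triage ✓
(snapshot, ingest): snapshot overlaps ingest ✓
(sync_call, ingest): sync_call overlaps ingest ✓
(sync_call, onboarding): sync_call overlaps onboarding ✓
(sync_call, retro): sync_call overlaps retro ✓
(triage, planning): triage overlaps planning ✓
Count: 15.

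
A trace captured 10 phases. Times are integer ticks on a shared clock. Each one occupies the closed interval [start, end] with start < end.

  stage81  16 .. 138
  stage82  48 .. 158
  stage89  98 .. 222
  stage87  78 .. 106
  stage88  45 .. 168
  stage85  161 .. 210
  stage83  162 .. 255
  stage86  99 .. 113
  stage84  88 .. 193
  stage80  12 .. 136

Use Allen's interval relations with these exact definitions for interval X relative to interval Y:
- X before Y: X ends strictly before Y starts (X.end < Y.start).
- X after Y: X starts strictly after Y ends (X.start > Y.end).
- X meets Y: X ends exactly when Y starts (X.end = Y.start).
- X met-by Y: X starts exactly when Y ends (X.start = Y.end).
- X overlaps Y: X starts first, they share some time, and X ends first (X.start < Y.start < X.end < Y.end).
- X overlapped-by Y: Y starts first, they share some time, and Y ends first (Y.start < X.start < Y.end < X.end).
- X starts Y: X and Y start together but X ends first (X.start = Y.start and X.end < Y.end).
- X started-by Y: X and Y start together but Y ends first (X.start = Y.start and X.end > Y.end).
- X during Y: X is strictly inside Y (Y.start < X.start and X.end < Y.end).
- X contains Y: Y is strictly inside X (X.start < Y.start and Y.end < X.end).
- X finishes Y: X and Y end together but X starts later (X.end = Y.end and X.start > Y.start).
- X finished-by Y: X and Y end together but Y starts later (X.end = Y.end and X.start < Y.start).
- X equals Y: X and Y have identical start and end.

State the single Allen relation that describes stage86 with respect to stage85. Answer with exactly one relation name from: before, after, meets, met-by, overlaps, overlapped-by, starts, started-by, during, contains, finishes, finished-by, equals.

stage86 = [99, 113]; stage85 = [161, 210].
Compare endpoints: stage86.start < stage85.start, stage86.start < stage85.end, stage86.end < stage85.start, stage86.end < stage85.end.
That pattern is 'before'.

before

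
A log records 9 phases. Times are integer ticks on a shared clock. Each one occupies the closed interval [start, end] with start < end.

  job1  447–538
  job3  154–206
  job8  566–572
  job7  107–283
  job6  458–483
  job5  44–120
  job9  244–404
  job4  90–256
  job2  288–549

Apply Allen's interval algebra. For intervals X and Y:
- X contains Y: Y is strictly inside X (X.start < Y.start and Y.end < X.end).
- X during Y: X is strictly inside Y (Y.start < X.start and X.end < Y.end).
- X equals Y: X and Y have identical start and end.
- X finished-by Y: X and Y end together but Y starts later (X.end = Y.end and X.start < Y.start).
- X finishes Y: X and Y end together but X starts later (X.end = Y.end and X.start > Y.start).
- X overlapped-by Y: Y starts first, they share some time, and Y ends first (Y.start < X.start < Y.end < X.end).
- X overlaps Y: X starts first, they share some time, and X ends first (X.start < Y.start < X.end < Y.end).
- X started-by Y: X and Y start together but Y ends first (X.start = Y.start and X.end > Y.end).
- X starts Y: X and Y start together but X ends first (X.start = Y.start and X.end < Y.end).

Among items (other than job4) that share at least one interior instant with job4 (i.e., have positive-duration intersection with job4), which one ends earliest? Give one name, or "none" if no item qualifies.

job5

Target job4 = [90, 256].
job1 [447, 538] → after → excluded.
job2 [288, 549] → after → excluded.
job3 [154, 206] → during → candidate.
job5 [44, 120] → overlaps → candidate.
job6 [458, 483] → after → excluded.
job7 [107, 283] → overlapped-by → candidate.
job8 [566, 572] → after → excluded.
job9 [244, 404] → overlapped-by → candidate.
Among candidates, earliest end is 120 → job5.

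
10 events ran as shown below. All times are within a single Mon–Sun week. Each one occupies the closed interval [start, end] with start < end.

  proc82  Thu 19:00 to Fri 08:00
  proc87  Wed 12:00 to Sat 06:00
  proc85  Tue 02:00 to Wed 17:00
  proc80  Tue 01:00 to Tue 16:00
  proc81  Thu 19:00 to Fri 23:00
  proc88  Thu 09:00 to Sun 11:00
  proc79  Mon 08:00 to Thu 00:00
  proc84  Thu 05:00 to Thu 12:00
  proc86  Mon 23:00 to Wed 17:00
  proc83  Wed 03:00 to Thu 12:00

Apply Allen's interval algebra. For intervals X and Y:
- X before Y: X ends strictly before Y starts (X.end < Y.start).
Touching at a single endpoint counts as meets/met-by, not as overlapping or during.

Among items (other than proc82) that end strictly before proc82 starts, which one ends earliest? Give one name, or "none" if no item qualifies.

proc80

Target proc82 = [Thu 19:00, Fri 08:00].
proc79 [Mon 08:00, Thu 00:00] → before → candidate.
proc80 [Tue 01:00, Tue 16:00] → before → candidate.
proc81 [Thu 19:00, Fri 23:00] → started-by → excluded.
proc83 [Wed 03:00, Thu 12:00] → before → candidate.
proc84 [Thu 05:00, Thu 12:00] → before → candidate.
proc85 [Tue 02:00, Wed 17:00] → before → candidate.
proc86 [Mon 23:00, Wed 17:00] → before → candidate.
proc87 [Wed 12:00, Sat 06:00] → contains → excluded.
proc88 [Thu 09:00, Sun 11:00] → contains → excluded.
Among candidates, earliest end is Tue 16:00 → proc80.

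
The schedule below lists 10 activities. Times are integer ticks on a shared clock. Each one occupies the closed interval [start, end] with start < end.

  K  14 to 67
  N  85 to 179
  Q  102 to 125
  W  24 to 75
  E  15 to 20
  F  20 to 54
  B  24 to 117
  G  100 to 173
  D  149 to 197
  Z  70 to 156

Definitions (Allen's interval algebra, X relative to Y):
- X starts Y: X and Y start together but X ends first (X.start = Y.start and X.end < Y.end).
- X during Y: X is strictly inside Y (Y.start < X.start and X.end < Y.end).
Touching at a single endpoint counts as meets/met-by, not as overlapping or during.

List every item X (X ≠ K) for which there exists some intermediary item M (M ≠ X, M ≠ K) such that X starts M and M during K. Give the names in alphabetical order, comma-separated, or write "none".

none

Target K = [14, 67].
Intermediaries M with M during K: E, F.
Via E — items with X starts E: none.
Via F — items with X starts F: none.
Union: none.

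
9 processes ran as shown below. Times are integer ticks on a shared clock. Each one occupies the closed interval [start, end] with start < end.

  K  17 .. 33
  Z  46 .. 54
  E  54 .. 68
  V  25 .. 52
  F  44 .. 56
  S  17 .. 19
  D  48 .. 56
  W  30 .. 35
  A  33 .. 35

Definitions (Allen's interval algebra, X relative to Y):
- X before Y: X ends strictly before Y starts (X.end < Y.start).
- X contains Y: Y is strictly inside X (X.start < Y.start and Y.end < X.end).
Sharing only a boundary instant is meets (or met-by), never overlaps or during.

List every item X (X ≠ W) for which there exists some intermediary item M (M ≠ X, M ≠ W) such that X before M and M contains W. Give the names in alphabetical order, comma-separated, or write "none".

S

Target W = [30, 35].
Intermediaries M with M contains W: V.
Via V — items with X before V: S.
Union: S.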